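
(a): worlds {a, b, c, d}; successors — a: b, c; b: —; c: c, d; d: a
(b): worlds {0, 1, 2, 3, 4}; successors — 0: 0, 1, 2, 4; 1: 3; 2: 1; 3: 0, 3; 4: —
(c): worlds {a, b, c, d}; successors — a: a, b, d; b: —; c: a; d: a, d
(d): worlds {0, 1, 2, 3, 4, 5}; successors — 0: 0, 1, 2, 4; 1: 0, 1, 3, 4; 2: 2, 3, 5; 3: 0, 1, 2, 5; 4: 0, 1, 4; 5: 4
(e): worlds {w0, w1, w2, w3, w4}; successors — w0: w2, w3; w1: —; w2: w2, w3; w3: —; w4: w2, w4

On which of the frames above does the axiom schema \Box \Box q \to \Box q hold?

Frame correspondent (Sahlqvist): \forall x \forall y (Rxy \to \exists z (Rxz \wedge Rzy)) — i.e. density.
(a): fails — Rab but no z with Raz and Rzb.
(b): fails — R21 but no z with R2z and Rz1.
(c): satisfies the condition.
(d): satisfies the condition.
(e): satisfies the condition.
Valid on: (c), (d), (e).

(c), (d), (e)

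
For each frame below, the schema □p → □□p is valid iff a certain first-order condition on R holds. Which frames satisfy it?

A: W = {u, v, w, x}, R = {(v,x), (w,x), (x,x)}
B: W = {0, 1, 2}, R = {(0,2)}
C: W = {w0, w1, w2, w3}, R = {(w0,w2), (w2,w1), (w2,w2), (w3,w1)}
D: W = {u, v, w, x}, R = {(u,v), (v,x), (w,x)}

A, B

Frame correspondent (Sahlqvist): ∀x ∀y ∀z (Rxy ∧ Ryz → Rxz) — i.e. transitivity.
A: condition met.
B: condition met.
C: fails — Rw0w2 and Rw2w1 but not Rw0w1.
D: fails — Ruv and Rvx but not Rux.
Valid on: A, B.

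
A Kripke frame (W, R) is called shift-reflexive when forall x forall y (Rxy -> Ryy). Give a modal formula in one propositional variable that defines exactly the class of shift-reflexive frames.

A defining formula is □(□ψ → ψ) (the T□ axiom).
Suppose □(□ψ→ψ) is valid. Take Rxy and set V(ψ)={w : Ryw}. Then at y, □ψ holds; since □(□ψ→ψ) at x, □ψ→ψ at y, so ψ at y, i.e. Ryy.

□(□ψ → ψ)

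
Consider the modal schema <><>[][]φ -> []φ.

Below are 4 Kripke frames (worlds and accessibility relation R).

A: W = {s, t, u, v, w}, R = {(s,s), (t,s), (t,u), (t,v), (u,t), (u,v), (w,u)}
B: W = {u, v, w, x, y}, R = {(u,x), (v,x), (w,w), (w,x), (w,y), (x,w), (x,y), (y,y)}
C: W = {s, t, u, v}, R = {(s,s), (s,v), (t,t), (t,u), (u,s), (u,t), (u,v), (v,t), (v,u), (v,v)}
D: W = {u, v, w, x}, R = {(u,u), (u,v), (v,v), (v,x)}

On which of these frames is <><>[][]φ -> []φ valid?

The schema corresponds to a generalized confluence (Geach) condition: forall x forall y forall z ((x R^2 y & xRz) -> exists w (y R^2 w & z = w)).
A: fails — tR²s, tRu but no w* with sR²w* and u=w*.
B: fails — uR²y, uRx but no t with yR²t and x=t.
C: condition met.
D: fails — uR²v, uRu but no t with vR²t and u=t.
Valid on: C.

C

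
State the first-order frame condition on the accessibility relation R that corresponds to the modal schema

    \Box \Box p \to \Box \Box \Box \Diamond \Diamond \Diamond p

\forall x \forall z (x R^3 z \to \exists w (x R^2 w \wedge z R^3 w))

This is a Sahlqvist (Geach-type) schema ◇^0□^2p → □^3◇^3p.
Minimal-valuation argument: fix x; take any y with xR^0y and any z with xR^3z. Set V(p) to the set of worlds R-reachable from y in exactly 2 steps. Then □^2p holds at y, so the antecedent holds at x; validity forces ◇^3p at z, giving a w with zR^3w and yR^2w.
First-order correspondent: \forall x \forall z (x R^3 z \to \exists w (x R^2 w \wedge z R^3 w)).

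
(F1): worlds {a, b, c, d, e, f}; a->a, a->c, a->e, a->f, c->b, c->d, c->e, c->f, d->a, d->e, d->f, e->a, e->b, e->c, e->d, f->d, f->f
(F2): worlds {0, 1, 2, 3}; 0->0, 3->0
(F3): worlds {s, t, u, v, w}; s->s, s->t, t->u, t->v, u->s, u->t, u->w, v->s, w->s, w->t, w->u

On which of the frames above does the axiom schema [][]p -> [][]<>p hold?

The schema corresponds to a generalized confluence (Geach) condition: forall x forall z (x R^2 z -> exists w (x R^2 w & zRw)).
(F1): fails — aR²b but no w with aR²w and bRw.
(F2): ✓.
(F3): fails — tR²t but no w* with tR²w* and tRw*.
Valid on: (F2).

(F2)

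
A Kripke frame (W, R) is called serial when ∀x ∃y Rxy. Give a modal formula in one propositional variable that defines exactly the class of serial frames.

The condition is seriality. The D schema □q → ◇q defines it.
Suppose □q→◇q is valid. At any x set V(q)=W. Then □q at x, so ◇q at x, so x has a successor.

□q → ◇q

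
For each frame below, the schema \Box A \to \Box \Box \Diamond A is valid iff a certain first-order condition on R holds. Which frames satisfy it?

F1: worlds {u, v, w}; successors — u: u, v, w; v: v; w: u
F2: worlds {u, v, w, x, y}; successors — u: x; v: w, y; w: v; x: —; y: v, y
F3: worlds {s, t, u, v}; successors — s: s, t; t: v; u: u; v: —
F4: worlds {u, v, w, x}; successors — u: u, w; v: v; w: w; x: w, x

The schema corresponds to a generalized confluence (Geach) condition: \forall x \forall z (x R^2 z \to \exists w (xRw \wedge zRw)).
F1: fails — wR²v but no t with wRt and vRt.
F2: holds.
F3: fails — sR²t but no w with sRw and tRw.
F4: holds.
Valid on: F2, F4.

F2, F4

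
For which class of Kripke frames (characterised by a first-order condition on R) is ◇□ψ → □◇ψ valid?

Convergence

Suppose ◇□ψ→□◇ψ is valid. Take Rxy, Rxz and set V(ψ)={w : Ryw}. Then □ψ at y so ◇□ψ at x, so □◇ψ at x, so ◇ψ at z, giving w with Rzw and Ryw.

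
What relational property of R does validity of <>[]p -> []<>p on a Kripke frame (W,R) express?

convergence

Suppose ◇□p→□◇p is valid. Take Rxy, Rxz and set V(p)={w : Ryw}. Then □p at y so ◇□p at x, so □◇p at x, so ◇p at z, giving w with Rzw and Ryw.
Conversely, on a frame with convergence the schema holds at every world under every valuation.
Frame condition: forall x forall y forall z (Rxy & Rxz -> exists w (Ryw & Rzw)).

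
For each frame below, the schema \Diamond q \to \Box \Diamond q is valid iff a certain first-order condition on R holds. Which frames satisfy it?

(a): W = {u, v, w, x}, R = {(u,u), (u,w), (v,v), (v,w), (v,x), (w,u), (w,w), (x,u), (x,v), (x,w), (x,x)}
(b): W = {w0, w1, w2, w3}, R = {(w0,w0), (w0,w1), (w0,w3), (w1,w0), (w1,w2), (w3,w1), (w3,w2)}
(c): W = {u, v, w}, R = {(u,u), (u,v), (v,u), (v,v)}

(c)

This is the axiom for the Euclidean property; its first-order frame correspondent is \forall x \forall y \forall z (Rxy \wedge Rxz \to Ryz).
(a): fails — Rvw and Rvv but not Rwv.
(b): fails — Rw0w1 and Rw0w1 but not Rw1w1.
(c): holds.
Valid on: (c).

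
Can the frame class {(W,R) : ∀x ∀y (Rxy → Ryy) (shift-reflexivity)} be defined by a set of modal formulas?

Yes — defined by □(□p → p)

The condition is shift-reflexivity. A defining modal formula is □(□p → p).
Suppose □(□p→p) is valid. Take Rxy and set V(p)={w : Ryw}. Then at y, □p holds; since □(□p→p) at x, □p→p at y, so p at y, i.e. Ryy.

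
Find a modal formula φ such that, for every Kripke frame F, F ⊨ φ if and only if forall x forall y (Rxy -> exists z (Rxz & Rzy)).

The condition is density. The C4 schema □□q → □q defines it.
Suppose □□q→□q is valid. Take Rxy and set V(q)={w : xR²w}. Then □□q at x, so □q at x, so q at y, i.e. ∃z(Rxz∧Rzy).

□□q → □q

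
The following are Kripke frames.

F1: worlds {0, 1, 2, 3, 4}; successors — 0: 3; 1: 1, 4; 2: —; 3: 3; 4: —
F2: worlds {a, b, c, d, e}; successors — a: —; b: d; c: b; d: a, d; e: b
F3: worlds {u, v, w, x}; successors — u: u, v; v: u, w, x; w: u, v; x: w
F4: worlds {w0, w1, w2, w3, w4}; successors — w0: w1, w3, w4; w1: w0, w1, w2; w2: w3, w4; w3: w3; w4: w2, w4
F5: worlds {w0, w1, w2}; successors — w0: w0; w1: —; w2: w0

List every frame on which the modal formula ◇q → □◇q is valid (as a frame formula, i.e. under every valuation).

F5

Frame correspondent (Sahlqvist): ∀x ∀y ∀z (Rxy ∧ Rxz → Ryz) — i.e. the Euclidean property.
F1: fails — R14 and R11 but not R41.
F2: fails — Rcb and Rcb but not Rbb.
F3: fails — Ruv and Ruv but not Rvv.
F4: fails — Rw0w4 and Rw0w1 but not Rw4w1.
F5: ✓.
Valid on: F5.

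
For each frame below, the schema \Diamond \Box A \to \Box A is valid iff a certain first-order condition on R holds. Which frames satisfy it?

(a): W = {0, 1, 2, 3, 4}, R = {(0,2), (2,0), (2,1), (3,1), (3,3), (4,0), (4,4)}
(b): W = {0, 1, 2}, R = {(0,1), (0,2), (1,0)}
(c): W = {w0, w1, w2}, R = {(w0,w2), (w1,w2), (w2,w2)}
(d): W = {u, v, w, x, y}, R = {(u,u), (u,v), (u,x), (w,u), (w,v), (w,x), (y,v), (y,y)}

Frame correspondent (Sahlqvist): \forall x \forall y \forall z (Rxy \wedge Rxz \to Ryz) — i.e. the Euclidean property.
(a): fails — R02 and R02 but not R22.
(b): fails — R01 and R01 but not R11.
(c): satisfies the condition.
(d): fails — Ruv and Ruv but not Rvv.

(c)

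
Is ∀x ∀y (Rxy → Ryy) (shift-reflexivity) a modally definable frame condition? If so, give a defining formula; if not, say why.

Yes: it is shift-reflexivity, defined by the T□ schema □(□p → p).
Suppose □(□p→p) is valid. Take Rxy and set V(p)={w : Ryw}. Then at y, □p holds; since □(□p→p) at x, □p→p at y, so p at y, i.e. Ryy.

Yes, by □(□p → p)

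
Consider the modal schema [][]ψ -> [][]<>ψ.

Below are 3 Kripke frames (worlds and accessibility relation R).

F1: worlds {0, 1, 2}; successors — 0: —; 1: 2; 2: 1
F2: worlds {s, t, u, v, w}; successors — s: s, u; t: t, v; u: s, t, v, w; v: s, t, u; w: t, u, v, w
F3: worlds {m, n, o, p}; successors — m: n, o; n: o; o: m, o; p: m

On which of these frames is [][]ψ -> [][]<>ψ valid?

This is the axiom for a generalized confluence (Geach) condition; its first-order frame correspondent is forall x forall z (x R^2 z -> exists w (x R^2 w & zRw)).
F1: fails — 1R²1 but no w with 1R²w and 1Rw.
F2: condition met.
F3: condition met.

F2, F3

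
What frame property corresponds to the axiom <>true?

Seriality

◇⊤ holds at w iff w has a successor, so frame-validity of ◇⊤ is exactly seriality. Equivalently via □ψ → ◇ψ:
Suppose □ψ→◇ψ is valid. At any x set V(ψ)=W. Then □ψ at x, so ◇ψ at x, so x has a successor.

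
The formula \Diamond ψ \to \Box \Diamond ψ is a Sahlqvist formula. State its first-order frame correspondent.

This is the 5 axiom.
Its frame correspondent is the Euclidean property — \forall x \forall y \forall z (Rxy \wedge Rxz \to Ryz).

The Euclidean property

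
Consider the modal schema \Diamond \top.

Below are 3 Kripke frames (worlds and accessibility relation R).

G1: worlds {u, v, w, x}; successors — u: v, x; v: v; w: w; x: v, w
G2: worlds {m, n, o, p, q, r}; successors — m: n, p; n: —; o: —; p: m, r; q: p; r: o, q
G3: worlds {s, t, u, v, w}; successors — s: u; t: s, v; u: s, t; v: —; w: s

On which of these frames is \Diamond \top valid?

G1

The schema corresponds to seriality: \forall x \exists y Rxy.
G1: ✓.
G2: fails — world n has no successor.
G3: fails — world v has no successor.
Valid on: G1.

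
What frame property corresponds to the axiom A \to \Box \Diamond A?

Suppose A→□◇A is valid. Take Rxy and set V(A)={x}. Then A at x, so □◇A at x, so ◇A at y, so some z with Ryz has A; z=x, i.e. Ryx.

symmetry: \forall x \forall y (Rxy \to Ryx)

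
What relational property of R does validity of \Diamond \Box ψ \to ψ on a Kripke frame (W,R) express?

symmetry

This schema is equivalent to the B axiom ψ → □◇ψ.
Its frame correspondent is symmetry — \forall x \forall y (Rxy \to Ryx).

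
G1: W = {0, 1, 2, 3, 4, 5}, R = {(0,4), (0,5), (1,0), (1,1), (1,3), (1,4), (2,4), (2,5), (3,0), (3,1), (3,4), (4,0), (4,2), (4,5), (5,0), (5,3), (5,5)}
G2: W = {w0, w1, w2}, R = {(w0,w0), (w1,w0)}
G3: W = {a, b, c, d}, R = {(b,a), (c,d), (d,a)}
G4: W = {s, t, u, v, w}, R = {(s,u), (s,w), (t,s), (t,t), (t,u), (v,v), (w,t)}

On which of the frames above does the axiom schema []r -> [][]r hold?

G2

This is the axiom for transitivity; its first-order frame correspondent is forall x forall y forall z (Rxy & Ryz -> Rxz).
G1: fails — R10 and R05 but not R15.
G2: holds.
G3: fails — Rcd and Rda but not Rca.
G4: fails — Rwt and Rts but not Rws.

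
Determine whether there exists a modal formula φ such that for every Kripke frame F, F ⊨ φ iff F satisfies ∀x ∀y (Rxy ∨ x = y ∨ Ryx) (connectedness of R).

If a class were modally definable it would be closed under disjoint unions (Goldblatt–Thomason).
Take 2 disjoint single-world reflexive frames: each is trivially connected, but their disjoint union has 2 worlds with no edge between distinct components, so it is not connected.
So no modal formula (or set of formulas) defines exactly the connected frames.

No — not modally definable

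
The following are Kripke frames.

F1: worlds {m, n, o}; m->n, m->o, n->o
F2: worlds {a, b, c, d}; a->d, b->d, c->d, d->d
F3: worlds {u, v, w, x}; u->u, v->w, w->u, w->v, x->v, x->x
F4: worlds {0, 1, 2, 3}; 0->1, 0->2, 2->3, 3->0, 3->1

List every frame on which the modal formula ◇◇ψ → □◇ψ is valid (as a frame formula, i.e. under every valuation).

Frame correspondent (Sahlqvist): ∀x ∀y ∀z ((xR²y ∧ xRz) → ∃w (y = w ∧ zRw)) — i.e. a generalized confluence (Geach) condition.
F1: fails — mR²o, mRo but no w with o=w and oRw.
F2: holds.
F3: fails — wR²u, wRv but no t with u=t and vRt.
F4: fails — 0R²3, 0R1 but no w with 3=w and 1Rw.
Valid on: F2.

F2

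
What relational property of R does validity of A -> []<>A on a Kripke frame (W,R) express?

Suppose A→□◇A is valid. Take Rxy and set V(A)={x}. Then A at x, so □◇A at x, so ◇A at y, so some z with Ryz has A; z=x, i.e. Ryx.

Symmetry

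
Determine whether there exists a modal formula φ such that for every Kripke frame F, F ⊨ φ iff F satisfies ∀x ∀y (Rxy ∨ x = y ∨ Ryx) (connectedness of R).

If a class were modally definable it would be closed under disjoint unions (Goldblatt–Thomason).
Take 3 disjoint single-world reflexive frames: each is trivially connected, but their disjoint union has 3 worlds with no edge between distinct components, so it is not connected.
Hence connectedness of R is not modally definable.

No — not modally definable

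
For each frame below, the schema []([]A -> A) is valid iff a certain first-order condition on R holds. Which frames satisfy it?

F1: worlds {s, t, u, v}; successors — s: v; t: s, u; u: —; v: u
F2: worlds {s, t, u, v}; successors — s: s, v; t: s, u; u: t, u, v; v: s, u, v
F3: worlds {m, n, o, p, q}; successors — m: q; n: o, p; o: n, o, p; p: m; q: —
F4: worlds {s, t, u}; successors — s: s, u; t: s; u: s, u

F4

This is the axiom for shift-reflexivity; its first-order frame correspondent is forall x forall y (Rxy -> Ryy).
F1: fails — Rtu but not Ruu.
F2: fails — Rut but not Rtt.
F3: fails — Ron but not Rnn.
F4: holds.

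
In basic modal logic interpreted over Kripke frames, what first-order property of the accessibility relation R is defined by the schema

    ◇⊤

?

◇⊤ holds at w iff w has a successor, so frame-validity of ◇⊤ is exactly seriality. Equivalently via □p → ◇p:
Suppose □p→◇p is valid. At any x set V(p)=W. Then □p at x, so ◇p at x, so x has a successor.

seriality: ∀x ∃y Rxy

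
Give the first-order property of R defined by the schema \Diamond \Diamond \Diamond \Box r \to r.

\forall x \forall y (x R^3 y \to \exists w (yRw \wedge x = w))

This is a Sahlqvist (Geach-type) schema ◇^3□^1r → □^0◇^0r.
First-order correspondent: \forall x \forall y (x R^3 y \to \exists w (yRw \wedge x = w)).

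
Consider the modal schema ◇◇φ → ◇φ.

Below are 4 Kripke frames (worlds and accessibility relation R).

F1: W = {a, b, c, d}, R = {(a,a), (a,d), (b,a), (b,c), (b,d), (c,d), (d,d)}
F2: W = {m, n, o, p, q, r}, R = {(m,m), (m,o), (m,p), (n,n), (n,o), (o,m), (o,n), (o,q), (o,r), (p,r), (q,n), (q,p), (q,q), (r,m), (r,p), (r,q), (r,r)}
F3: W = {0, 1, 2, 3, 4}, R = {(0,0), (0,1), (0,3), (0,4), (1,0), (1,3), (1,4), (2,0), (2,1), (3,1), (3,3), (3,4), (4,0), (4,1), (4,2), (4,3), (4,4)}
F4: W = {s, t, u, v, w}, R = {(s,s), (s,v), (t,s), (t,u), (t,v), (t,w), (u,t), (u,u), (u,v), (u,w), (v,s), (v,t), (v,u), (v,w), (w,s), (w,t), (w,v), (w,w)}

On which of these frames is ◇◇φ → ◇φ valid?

This is the axiom for transitivity; its first-order frame correspondent is ∀x ∀y ∀z (Rxy ∧ Ryz → Rxz).
F1: holds.
F2: fails — Rom and Rmo but not Roo.
F3: fails — R10 and R01 but not R11.
F4: fails — Ruv and Rvs but not Rus.
Valid on: F1.

F1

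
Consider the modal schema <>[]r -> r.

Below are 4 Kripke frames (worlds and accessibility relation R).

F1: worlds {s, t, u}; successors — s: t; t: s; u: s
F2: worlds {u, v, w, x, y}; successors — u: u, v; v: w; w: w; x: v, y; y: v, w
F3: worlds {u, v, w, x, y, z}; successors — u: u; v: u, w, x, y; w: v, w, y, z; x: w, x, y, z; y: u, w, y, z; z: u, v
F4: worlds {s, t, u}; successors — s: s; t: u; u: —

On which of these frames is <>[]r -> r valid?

Frame correspondent (Sahlqvist): forall x forall y (xRy -> exists w (yRw & x = w)) — i.e. a generalized confluence (Geach) condition.
F1: fails — uRs but no w with sRw and u=w.
F2: fails — uRv but no t with vRt and u=t.
F3: fails — vRu but no t with uRt and v=t.
F4: fails — tRu but no w with uRw and t=w.
Valid on no frame.

none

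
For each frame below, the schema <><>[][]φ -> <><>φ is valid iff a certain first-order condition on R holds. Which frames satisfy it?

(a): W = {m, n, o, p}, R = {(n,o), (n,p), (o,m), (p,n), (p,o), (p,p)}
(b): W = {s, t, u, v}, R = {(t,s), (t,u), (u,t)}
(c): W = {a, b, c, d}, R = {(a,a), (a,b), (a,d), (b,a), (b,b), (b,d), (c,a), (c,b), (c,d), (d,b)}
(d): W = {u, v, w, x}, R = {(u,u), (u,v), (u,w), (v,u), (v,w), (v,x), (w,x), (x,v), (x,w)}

(c), (d)

This is the axiom for a generalized confluence (Geach) condition; its first-order frame correspondent is forall x forall y (x R^2 y -> exists w (y R^2 w & x R^2 w)).
(a): fails — nR²m but no w with mR²w and nR²w.
(b): fails — uR²s but no w with sR²w and uR²w.
(c): condition met.
(d): condition met.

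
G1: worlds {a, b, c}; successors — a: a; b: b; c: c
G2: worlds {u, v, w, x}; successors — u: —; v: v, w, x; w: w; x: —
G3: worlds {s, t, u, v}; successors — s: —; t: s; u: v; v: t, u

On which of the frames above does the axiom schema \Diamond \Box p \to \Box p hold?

G1

This is the axiom for the Euclidean property; its first-order frame correspondent is \forall x \forall y \forall z (Rxy \wedge Rxz \to Ryz).
G1: ✓.
G2: fails — Rvx and Rvx but not Rxx.
G3: fails — Rts and Rts but not Rss.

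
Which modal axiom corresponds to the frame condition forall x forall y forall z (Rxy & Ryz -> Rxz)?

A defining formula is □q → □□q (the 4 axiom).

□q → □□q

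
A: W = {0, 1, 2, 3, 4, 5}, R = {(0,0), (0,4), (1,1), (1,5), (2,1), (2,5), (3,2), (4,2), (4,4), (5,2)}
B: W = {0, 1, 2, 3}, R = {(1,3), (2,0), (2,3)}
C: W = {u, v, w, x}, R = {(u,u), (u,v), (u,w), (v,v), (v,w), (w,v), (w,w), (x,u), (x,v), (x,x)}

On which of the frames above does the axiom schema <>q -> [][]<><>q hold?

B

The schema corresponds to a generalized confluence (Geach) condition: forall x forall y forall z ((xRy & x R^2 z) -> exists w (y = w & z R^2 w)).
A: fails — 0R0, 0R²2 but no w with 0=w and 2R²w.
B: condition met.
C: fails — uRu, uR²v but no t with u=t and vR²t.
Valid on: B.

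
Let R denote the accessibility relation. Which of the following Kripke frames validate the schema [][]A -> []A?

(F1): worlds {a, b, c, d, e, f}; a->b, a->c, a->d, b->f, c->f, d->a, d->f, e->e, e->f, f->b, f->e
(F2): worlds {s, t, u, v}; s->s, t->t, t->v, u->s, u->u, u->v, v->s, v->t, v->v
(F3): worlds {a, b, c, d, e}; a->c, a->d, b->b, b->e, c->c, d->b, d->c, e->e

(F2)

This is the axiom for density; its first-order frame correspondent is forall x forall y (Rxy -> exists z (Rxz & Rzy)).
(F1): fails — Rcf but no z with Rcz and Rzf.
(F2): condition met.
(F3): fails — Rad but no z with Raz and Rzd.
Valid on: (F2).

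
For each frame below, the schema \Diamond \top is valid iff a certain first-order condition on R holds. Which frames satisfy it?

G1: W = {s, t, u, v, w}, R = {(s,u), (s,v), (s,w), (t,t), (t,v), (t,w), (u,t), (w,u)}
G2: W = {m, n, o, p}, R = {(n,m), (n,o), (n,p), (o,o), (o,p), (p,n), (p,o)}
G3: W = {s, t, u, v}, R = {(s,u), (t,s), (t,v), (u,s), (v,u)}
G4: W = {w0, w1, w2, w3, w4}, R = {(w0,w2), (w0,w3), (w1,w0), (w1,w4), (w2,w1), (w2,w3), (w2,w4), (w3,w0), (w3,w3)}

The schema corresponds to seriality: \forall x \exists y Rxy.
G1: fails — world v has no successor.
G2: fails — world m has no successor.
G3: condition met.
G4: fails — world w4 has no successor.

G3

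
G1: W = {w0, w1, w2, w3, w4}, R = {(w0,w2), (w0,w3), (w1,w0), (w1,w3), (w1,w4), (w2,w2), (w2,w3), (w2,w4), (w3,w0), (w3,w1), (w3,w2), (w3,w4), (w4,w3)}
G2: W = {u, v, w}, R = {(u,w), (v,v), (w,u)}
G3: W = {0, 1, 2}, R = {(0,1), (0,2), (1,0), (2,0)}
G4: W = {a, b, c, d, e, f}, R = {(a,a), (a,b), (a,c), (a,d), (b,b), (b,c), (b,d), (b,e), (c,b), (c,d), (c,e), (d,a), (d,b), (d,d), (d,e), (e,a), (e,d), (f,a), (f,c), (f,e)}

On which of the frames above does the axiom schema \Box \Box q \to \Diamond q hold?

G4

The schema corresponds to a generalized confluence (Geach) condition: \forall x \exists w (x R^2 w \wedge xRw).
G1: fails — at w4 but no w with w4R²w and w4Rw.
G2: fails — at u but no t with uR²t and uRt.
G3: fails — at 0 but no w with 0R²w and 0Rw.
G4: ✓.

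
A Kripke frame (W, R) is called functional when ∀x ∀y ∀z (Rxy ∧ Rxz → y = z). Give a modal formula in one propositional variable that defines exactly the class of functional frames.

◇q → □q

This is partial functionality; the standard corresponding axiom is CD: ◇q → □q.
Suppose ◇q→□q is valid. Take Rxy, Rxz and set V(q)={y}. Then ◇q at x, so □q at x, so q at z, i.e. z=y.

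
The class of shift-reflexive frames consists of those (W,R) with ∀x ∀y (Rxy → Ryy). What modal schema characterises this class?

□(□r → r)

This is shift-reflexivity; the standard corresponding axiom is T□: □(□r → r).
Suppose □(□r→r) is valid. Take Rxy and set V(r)={w : Ryw}. Then at y, □r holds; since □(□r→r) at x, □r→r at y, so r at y, i.e. Ryy.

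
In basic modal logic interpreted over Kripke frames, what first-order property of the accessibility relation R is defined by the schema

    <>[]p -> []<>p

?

convergence: forall x forall y forall z (Rxy & Rxz -> exists w (Ryw & Rzw))

Suppose ◇□p→□◇p is valid. Take Rxy, Rxz and set V(p)={w : Ryw}. Then □p at y so ◇□p at x, so □◇p at x, so ◇p at z, giving w with Rzw and Ryw.
The converse is a direct semantic check.
Frame condition: forall x forall y forall z (Rxy & Rxz -> exists w (Ryw & Rzw)).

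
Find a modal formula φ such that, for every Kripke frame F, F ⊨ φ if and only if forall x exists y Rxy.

The condition is seriality. The D schema □s → ◇s defines it.
Suppose □s→◇s is valid. At any x set V(s)=W. Then □s at x, so ◇s at x, so x has a successor.

□s → ◇s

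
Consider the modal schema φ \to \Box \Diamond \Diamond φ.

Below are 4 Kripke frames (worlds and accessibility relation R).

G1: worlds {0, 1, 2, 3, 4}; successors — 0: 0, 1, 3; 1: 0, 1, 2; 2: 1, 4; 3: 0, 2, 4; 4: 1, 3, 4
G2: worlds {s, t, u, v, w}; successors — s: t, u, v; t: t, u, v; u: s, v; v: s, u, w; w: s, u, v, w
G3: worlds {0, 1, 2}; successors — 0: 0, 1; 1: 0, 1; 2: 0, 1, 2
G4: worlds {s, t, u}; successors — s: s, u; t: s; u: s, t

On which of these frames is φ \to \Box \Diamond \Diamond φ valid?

G1, G2, G4

This is the axiom for a generalized confluence (Geach) condition; its first-order frame correspondent is \forall x \forall z (xRz \to \exists w (x = w \wedge z R^2 w)).
G1: holds.
G2: holds.
G3: fails — 2R0 but no w with 2=w and 0R²w.
G4: holds.
Valid on: G1, G2, G4.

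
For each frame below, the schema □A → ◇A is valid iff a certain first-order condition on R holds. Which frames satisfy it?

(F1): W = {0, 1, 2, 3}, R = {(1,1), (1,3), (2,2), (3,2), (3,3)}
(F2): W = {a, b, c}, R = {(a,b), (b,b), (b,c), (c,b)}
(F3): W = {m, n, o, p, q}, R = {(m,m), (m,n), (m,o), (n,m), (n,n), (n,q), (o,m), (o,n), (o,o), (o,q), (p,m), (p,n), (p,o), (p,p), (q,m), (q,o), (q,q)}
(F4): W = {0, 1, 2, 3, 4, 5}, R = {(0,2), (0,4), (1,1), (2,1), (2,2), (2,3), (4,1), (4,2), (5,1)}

(F2), (F3)

This is the axiom for seriality; its first-order frame correspondent is ∀x ∃y Rxy.
(F1): fails — world 0 has no successor.
(F2): condition met.
(F3): condition met.
(F4): fails — world 3 has no successor.
Valid on: (F2), (F3).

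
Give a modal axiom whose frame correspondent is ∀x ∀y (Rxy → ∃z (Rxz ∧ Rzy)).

□□q → □q

This is density; the standard corresponding axiom is C4: □□q → □q.
Suppose □□q→□q is valid. Take Rxy and set V(q)={w : xR²w}. Then □□q at x, so □q at x, so q at y, i.e. ∃z(Rxz∧Rzy).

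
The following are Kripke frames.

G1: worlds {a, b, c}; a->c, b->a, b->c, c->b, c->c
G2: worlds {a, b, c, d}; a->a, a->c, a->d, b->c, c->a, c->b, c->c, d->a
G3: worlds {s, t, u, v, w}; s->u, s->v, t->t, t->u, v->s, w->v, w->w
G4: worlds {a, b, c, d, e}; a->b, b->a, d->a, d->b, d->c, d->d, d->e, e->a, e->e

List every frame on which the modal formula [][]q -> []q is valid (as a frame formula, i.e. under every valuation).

This is the axiom for density; its first-order frame correspondent is forall x forall y (Rxy -> exists z (Rxz & Rzy)).
G1: fails — Rba but no z with Rbz and Rza.
G2: satisfies the condition.
G3: fails — Rvs but no z with Rvz and Rzs.
G4: fails — Rab but no z with Raz and Rzb.
Valid on: G2.

G2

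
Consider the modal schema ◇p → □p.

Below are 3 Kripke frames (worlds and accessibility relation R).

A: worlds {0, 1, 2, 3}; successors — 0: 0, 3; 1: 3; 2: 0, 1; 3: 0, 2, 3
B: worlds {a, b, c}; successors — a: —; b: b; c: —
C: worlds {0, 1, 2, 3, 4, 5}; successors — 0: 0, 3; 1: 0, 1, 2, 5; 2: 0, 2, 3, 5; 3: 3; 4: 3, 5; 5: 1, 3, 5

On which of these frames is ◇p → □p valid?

B

This is the axiom for partial functionality; its first-order frame correspondent is ∀x ∀y ∀z (Rxy ∧ Rxz → y = z).
A: fails — 0 sees both 0 and 3.
B: holds.
C: fails — 0 sees both 0 and 3.
Valid on: B.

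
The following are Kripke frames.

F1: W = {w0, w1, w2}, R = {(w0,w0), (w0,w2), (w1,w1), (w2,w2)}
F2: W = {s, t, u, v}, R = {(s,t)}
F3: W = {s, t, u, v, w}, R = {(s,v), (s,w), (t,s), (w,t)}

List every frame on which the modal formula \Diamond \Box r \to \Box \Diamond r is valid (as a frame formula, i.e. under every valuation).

F1

The schema corresponds to convergence: \forall x \forall y \forall z (Rxy \wedge Rxz \to \exists w (Ryw \wedge Rzw)).
F1: condition met.
F2: fails — Rst and Rst but t and t have no common successor.
F3: fails — Rsv and Rsv but v and v have no common successor.
Valid on: F1.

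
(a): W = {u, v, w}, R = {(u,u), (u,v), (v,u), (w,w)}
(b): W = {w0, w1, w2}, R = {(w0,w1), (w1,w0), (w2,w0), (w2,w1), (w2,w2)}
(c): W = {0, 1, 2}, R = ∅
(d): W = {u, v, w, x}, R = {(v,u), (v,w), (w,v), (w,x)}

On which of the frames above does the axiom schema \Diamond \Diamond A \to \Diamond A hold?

This is the axiom for transitivity; its first-order frame correspondent is \forall x \forall y \forall z (Rxy \wedge Ryz \to Rxz).
(a): fails — Rvu and Ruv but not Rvv.
(b): fails — Rw1w0 and Rw0w1 but not Rw1w1.
(c): condition met.
(d): fails — Rwv and Rvu but not Rwu.
Valid on: (c).

(c)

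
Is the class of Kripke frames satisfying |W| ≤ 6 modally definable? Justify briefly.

No

If a class were modally definable it would be closed under disjoint unions (Goldblatt–Thomason).
Any modal formula valid on each of 7 disjoint one-world frames is valid on their disjoint union (validity is preserved under disjoint unions). Each one-world frame has |W|=1≤6, but the union has |W|=7.
So no modal formula (or set of formulas) defines exactly the |W|≤6 frames.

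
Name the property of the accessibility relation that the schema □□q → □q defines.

This is the C4 axiom.
It corresponds to density: ∀x ∀y (Rxy → ∃z (Rxz ∧ Rzy)).

density: ∀x ∀y (Rxy → ∃z (Rxz ∧ Rzy))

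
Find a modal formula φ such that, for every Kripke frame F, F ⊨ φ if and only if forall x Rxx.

□s → s

The condition is reflexivity. The T schema □s → s defines it.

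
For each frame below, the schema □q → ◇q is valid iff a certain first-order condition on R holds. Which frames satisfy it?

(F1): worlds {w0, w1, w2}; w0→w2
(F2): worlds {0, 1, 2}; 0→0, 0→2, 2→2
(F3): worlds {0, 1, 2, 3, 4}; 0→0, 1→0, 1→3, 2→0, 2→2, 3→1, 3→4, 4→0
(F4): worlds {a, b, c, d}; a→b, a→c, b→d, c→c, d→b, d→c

(F3), (F4)

Frame correspondent (Sahlqvist): ∀x ∃y Rxy — i.e. seriality.
(F1): fails — world w1 has no successor.
(F2): fails — world 1 has no successor.
(F3): ✓.
(F4): ✓.
Valid on: (F3), (F4).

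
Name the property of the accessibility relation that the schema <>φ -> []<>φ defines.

Suppose ◇φ→□◇φ is valid. Take Rxy, Rxz and set V(φ)={y}. Then ◇φ at x, so □◇φ at x, so ◇φ at z, so some w with Rzw has φ; w=y, i.e. Rzy. By symmetry of the argument, Ryz.
Conversely, on a frame with the Euclidean property the schema holds at every world under every valuation.
So the correspondent is the Euclidean property.

the Euclidean property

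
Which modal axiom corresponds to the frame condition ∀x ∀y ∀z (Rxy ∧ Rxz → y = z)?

The condition is partial functionality. The CD schema ◇p → □p defines it.
Suppose ◇p→□p is valid. Take Rxy, Rxz and set V(p)={y}. Then ◇p at x, so □p at x, so p at z, i.e. z=y.

◇p → □p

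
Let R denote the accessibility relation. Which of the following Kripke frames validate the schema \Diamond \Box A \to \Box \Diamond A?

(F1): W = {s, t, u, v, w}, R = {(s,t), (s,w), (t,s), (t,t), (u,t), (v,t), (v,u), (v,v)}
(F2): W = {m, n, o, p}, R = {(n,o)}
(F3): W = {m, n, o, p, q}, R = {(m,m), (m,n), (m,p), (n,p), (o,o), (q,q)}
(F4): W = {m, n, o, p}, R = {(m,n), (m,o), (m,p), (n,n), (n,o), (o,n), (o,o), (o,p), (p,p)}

The schema corresponds to convergence: \forall x \forall y \forall z (Rxy \wedge Rxz \to \exists w (Ryw \wedge Rzw)).
(F1): fails — Rsw and Rsw but w and w have no common successor.
(F2): fails — Rno and Rno but o and o have no common successor.
(F3): fails — Rmm and Rmp but m and p have no common successor.
(F4): fails — Rmn and Rmp but n and p have no common successor.

none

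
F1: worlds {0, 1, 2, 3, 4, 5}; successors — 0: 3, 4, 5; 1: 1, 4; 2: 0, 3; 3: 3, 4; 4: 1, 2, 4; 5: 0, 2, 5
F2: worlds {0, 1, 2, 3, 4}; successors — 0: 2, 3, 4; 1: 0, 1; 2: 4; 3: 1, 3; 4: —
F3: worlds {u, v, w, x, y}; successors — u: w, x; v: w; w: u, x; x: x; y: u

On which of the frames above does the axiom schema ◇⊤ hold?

This is the axiom for seriality; its first-order frame correspondent is ∀x ∃y Rxy.
F1: holds.
F2: fails — world 4 has no successor.
F3: holds.

F1, F3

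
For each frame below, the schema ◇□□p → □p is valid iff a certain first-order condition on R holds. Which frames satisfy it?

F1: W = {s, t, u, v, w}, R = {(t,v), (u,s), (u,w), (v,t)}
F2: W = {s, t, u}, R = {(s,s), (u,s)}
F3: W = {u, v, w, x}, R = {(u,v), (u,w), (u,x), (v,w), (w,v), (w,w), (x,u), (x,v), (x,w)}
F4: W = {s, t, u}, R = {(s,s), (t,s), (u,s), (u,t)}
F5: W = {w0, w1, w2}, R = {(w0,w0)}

This is the axiom for a generalized confluence (Geach) condition; its first-order frame correspondent is ∀x ∀y ∀z ((xRy ∧ xRz) → ∃w (yR²w ∧ z = w)).
F1: fails — uRs, uRs but no w* with sR²w* and s=w*.
F2: condition met.
F3: fails — uRv, uRx but no t with vR²t and x=t.
F4: fails — uRs, uRt but no w with sR²w and t=w.
F5: condition met.

F2, F5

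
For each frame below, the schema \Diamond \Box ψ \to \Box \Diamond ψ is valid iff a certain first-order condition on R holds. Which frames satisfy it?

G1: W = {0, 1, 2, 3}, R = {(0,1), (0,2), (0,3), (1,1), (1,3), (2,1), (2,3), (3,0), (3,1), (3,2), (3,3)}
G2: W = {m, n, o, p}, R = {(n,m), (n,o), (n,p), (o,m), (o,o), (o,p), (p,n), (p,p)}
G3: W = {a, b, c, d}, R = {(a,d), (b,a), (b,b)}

G1

Frame correspondent (Sahlqvist): \forall x \forall y \forall z (Rxy \wedge Rxz \to \exists w (Ryw \wedge Rzw)) — i.e. convergence.
G1: condition met.
G2: fails — Rno and Rnm but o and m have no common successor.
G3: fails — Rad and Rad but d and d have no common successor.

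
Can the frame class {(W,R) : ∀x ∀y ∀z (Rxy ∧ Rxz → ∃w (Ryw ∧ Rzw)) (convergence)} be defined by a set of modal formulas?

This is a Sahlqvist condition; the .2 axiom ◇□p → □◇p defines it.
Suppose ◇□p→□◇p is valid. Take Rxy, Rxz and set V(p)={w : Ryw}. Then □p at y so ◇□p at x, so □◇p at x, so ◇p at z, giving w with Rzw and Ryw.

Yes — defined by ◇□p → □◇p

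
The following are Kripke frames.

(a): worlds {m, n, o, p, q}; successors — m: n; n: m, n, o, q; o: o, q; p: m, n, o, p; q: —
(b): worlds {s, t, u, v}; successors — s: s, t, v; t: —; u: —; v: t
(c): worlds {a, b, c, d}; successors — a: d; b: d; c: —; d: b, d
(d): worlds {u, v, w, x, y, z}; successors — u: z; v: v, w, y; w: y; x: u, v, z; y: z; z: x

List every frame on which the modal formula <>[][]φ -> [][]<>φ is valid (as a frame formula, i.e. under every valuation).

(c)

This is the axiom for a generalized confluence (Geach) condition; its first-order frame correspondent is forall x forall y forall z ((xRy & x R^2 z) -> exists w (y R^2 w & zRw)).
(a): fails — mRn, mR²q but no w with nR²w and qRw.
(b): fails — sRs, sR²t but no w with sR²w and tRw.
(c): satisfies the condition.
(d): fails — vRv, vR²z but no t with vR²t and zRt.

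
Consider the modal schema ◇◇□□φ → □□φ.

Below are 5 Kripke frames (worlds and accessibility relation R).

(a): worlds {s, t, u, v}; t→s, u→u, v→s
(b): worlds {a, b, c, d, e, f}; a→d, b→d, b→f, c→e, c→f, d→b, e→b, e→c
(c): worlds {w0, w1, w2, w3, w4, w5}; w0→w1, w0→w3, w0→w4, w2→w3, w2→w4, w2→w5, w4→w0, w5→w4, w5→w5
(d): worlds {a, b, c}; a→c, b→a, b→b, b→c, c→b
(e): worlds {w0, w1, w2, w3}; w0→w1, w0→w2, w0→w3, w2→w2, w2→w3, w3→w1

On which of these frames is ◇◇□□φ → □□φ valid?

(a)

Frame correspondent (Sahlqvist): ∀x ∀y ∀z ((xR²y ∧ xR²z) → ∃w (yR²w ∧ z = w)) — i.e. a generalized confluence (Geach) condition.
(a): condition met.
(b): fails — cR²b, cR²c but no w with bR²w and c=w.
(c): fails — w2R²w0, w2R²w4 but no w with w0R²w and w4=w.
(d): fails — bR²a, bR²a but no w with aR²w and a=w.
(e): fails — w0R²w1, w0R²w1 but no w with w1R²w and w1=w.
Valid on: (a).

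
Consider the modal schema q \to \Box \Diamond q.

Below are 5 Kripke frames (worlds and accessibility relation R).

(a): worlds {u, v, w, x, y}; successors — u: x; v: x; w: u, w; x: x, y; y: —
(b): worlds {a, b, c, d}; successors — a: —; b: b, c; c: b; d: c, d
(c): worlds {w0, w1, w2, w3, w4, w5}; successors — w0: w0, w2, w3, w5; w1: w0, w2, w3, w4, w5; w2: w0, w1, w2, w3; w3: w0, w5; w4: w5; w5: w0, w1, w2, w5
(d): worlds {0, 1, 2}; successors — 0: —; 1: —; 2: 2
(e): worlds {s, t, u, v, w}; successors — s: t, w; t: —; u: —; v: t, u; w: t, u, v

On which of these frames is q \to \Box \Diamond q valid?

Frame correspondent (Sahlqvist): \forall x \forall y (Rxy \to Ryx) — i.e. symmetry.
(a): fails — Rwu but not Ruw.
(b): fails — Rdc but not Rcd.
(c): fails — Rw1w3 but not Rw3w1.
(d): holds.
(e): fails — Rwt but not Rtw.

(d)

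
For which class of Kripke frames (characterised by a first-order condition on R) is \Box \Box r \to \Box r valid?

density: \forall x \forall y (Rxy \to \exists z (Rxz \wedge Rzy))

Suppose □□r→□r is valid. Take Rxy and set V(r)={w : xR²w}. Then □□r at x, so □r at x, so r at y, i.e. ∃z(Rxz∧Rzy).
Conversely, on a frame with density the schema holds at every world under every valuation.
So the correspondent is density.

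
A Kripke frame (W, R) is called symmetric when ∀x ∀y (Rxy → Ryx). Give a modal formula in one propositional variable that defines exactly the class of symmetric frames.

p → □◇p

A defining formula is p → □◇p (the B axiom).
Suppose p→□◇p is valid. Take Rxy and set V(p)={x}. Then p at x, so □◇p at x, so ◇p at y, so some z with Ryz has p; z=x, i.e. Ryx.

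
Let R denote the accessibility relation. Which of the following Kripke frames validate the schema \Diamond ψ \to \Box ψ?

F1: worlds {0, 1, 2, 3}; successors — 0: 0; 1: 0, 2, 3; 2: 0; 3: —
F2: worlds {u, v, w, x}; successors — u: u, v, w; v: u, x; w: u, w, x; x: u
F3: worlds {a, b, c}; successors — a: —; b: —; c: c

This is the axiom for partial functionality; its first-order frame correspondent is \forall x \forall y \forall z (Rxy \wedge Rxz \to y = z).
F1: fails — 1 sees both 0 and 2.
F2: fails — u sees both u and v.
F3: satisfies the condition.

F3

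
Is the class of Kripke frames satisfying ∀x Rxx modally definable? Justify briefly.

This is a Sahlqvist condition; the T axiom □q → q defines it.

Definable; □q → q defines it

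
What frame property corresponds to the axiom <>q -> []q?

partial functionality: forall x forall y forall z (Rxy & Rxz -> y = z)

This is the CD axiom.
It corresponds to partial functionality: forall x forall y forall z (Rxy & Rxz -> y = z).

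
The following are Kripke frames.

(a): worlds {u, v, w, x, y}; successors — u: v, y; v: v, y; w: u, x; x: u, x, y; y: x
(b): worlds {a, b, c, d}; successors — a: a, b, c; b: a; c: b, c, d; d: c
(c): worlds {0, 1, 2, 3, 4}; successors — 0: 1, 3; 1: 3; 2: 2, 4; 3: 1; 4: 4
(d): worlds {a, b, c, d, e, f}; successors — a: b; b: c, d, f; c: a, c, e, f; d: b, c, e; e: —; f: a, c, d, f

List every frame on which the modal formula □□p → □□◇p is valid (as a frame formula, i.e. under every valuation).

Frame correspondent (Sahlqvist): ∀x ∀z (xR²z → ∃w (xR²w ∧ zRw)) — i.e. a generalized confluence (Geach) condition.
(a): satisfies the condition.
(b): fails — dR²b but no w with dR²w and bRw.
(c): fails — 1R²1 but no w with 1R²w and 1Rw.
(d): fails — bR²e but no w with bR²w and eRw.
Valid on: (a).

(a)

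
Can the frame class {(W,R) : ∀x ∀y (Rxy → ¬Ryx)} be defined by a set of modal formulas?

Modal frame validity is preserved under surjective bounded morphisms.
The 5-cycle (worlds a,b,c,d,e with a→b→c→d→e→a) is asymmetric. Mapping every world to a single reflexive point • is a surjective bounded morphism, and the reflexive point is not asymmetric (R•• but asymmetry requires ¬R••).
So the class is not modally definable.

Not definable by any modal formula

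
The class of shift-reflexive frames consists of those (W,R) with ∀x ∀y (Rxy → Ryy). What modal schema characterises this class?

A defining formula is □(□ψ → ψ) (the T□ axiom).
Suppose □(□ψ→ψ) is valid. Take Rxy and set V(ψ)={w : Ryw}. Then at y, □ψ holds; since □(□ψ→ψ) at x, □ψ→ψ at y, so ψ at y, i.e. Ryy.

□(□ψ → ψ)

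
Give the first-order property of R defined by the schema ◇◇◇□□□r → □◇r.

This is a Sahlqvist (Geach-type) schema ◇^3□^3r → □^1◇^1r.
First-order correspondent: ∀x ∀y ∀z ((xR³y ∧ xRz) → ∃w (yR³w ∧ zRw)).

∀x ∀y ∀z ((xR³y ∧ xRz) → ∃w (yR³w ∧ zRw))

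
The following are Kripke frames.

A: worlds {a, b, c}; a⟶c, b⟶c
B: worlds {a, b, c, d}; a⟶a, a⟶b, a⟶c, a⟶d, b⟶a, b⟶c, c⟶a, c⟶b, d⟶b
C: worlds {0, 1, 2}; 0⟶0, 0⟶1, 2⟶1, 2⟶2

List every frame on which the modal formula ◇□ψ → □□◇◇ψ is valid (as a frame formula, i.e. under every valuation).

A

Frame correspondent (Sahlqvist): ∀x ∀y ∀z ((xRy ∧ xR²z) → ∃w (yRw ∧ zR²w)) — i.e. a generalized confluence (Geach) condition.
A: ✓.
B: fails — aRd, aR²d but no w with dRw and dR²w.
C: fails — 0R0, 0R²1 but no w with 0Rw and 1R²w.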